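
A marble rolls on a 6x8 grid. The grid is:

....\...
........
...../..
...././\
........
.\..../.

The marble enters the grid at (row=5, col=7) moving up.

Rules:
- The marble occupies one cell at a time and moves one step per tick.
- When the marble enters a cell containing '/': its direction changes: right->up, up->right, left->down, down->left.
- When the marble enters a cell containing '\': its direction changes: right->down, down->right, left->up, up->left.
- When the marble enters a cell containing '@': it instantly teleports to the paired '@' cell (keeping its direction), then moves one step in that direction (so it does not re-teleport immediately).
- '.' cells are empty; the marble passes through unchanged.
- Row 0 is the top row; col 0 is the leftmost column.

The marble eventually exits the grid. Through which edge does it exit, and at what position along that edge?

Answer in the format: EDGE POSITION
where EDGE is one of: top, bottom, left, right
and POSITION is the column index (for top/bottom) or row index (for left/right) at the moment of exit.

Answer: top 1

Derivation:
Step 1: enter (5,7), '.' pass, move up to (4,7)
Step 2: enter (4,7), '.' pass, move up to (3,7)
Step 3: enter (3,7), '\' deflects up->left, move left to (3,6)
Step 4: enter (3,6), '/' deflects left->down, move down to (4,6)
Step 5: enter (4,6), '.' pass, move down to (5,6)
Step 6: enter (5,6), '/' deflects down->left, move left to (5,5)
Step 7: enter (5,5), '.' pass, move left to (5,4)
Step 8: enter (5,4), '.' pass, move left to (5,3)
Step 9: enter (5,3), '.' pass, move left to (5,2)
Step 10: enter (5,2), '.' pass, move left to (5,1)
Step 11: enter (5,1), '\' deflects left->up, move up to (4,1)
Step 12: enter (4,1), '.' pass, move up to (3,1)
Step 13: enter (3,1), '.' pass, move up to (2,1)
Step 14: enter (2,1), '.' pass, move up to (1,1)
Step 15: enter (1,1), '.' pass, move up to (0,1)
Step 16: enter (0,1), '.' pass, move up to (-1,1)
Step 17: at (-1,1) — EXIT via top edge, pos 1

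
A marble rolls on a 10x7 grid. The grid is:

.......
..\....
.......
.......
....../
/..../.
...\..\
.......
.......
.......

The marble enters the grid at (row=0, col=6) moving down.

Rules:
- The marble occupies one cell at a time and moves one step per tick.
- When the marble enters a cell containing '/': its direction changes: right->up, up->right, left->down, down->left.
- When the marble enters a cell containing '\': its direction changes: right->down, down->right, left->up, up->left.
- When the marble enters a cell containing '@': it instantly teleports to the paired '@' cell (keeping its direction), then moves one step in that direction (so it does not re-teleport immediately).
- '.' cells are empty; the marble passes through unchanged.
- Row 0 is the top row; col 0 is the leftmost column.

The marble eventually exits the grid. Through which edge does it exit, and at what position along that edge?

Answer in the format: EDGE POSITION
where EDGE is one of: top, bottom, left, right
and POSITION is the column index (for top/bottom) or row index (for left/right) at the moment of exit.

Answer: left 4

Derivation:
Step 1: enter (0,6), '.' pass, move down to (1,6)
Step 2: enter (1,6), '.' pass, move down to (2,6)
Step 3: enter (2,6), '.' pass, move down to (3,6)
Step 4: enter (3,6), '.' pass, move down to (4,6)
Step 5: enter (4,6), '/' deflects down->left, move left to (4,5)
Step 6: enter (4,5), '.' pass, move left to (4,4)
Step 7: enter (4,4), '.' pass, move left to (4,3)
Step 8: enter (4,3), '.' pass, move left to (4,2)
Step 9: enter (4,2), '.' pass, move left to (4,1)
Step 10: enter (4,1), '.' pass, move left to (4,0)
Step 11: enter (4,0), '.' pass, move left to (4,-1)
Step 12: at (4,-1) — EXIT via left edge, pos 4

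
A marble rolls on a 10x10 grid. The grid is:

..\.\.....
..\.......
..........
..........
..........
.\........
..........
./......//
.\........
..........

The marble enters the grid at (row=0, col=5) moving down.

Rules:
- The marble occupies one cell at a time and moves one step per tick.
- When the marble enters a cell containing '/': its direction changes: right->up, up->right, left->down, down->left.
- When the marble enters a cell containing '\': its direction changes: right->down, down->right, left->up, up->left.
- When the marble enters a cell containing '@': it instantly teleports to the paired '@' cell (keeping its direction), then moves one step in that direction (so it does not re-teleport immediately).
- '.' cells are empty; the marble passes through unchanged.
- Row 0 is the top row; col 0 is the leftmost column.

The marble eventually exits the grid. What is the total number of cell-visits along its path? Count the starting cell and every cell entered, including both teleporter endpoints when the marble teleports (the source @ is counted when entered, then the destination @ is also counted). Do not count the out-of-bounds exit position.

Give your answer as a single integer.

Answer: 10

Derivation:
Step 1: enter (0,5), '.' pass, move down to (1,5)
Step 2: enter (1,5), '.' pass, move down to (2,5)
Step 3: enter (2,5), '.' pass, move down to (3,5)
Step 4: enter (3,5), '.' pass, move down to (4,5)
Step 5: enter (4,5), '.' pass, move down to (5,5)
Step 6: enter (5,5), '.' pass, move down to (6,5)
Step 7: enter (6,5), '.' pass, move down to (7,5)
Step 8: enter (7,5), '.' pass, move down to (8,5)
Step 9: enter (8,5), '.' pass, move down to (9,5)
Step 10: enter (9,5), '.' pass, move down to (10,5)
Step 11: at (10,5) — EXIT via bottom edge, pos 5
Path length (cell visits): 10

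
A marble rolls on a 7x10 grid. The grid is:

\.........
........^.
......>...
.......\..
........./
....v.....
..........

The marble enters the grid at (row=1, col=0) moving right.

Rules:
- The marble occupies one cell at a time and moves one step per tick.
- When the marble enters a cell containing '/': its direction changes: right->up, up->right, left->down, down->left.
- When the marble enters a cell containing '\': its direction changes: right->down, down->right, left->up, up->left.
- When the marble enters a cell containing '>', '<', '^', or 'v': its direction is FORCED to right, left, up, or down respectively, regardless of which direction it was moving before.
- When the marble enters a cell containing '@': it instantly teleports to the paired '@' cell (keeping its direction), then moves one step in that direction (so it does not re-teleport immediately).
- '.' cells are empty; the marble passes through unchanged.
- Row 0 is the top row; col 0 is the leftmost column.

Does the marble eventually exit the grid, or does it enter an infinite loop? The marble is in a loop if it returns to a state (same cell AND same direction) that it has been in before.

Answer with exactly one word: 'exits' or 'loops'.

Answer: exits

Derivation:
Step 1: enter (1,0), '.' pass, move right to (1,1)
Step 2: enter (1,1), '.' pass, move right to (1,2)
Step 3: enter (1,2), '.' pass, move right to (1,3)
Step 4: enter (1,3), '.' pass, move right to (1,4)
Step 5: enter (1,4), '.' pass, move right to (1,5)
Step 6: enter (1,5), '.' pass, move right to (1,6)
Step 7: enter (1,6), '.' pass, move right to (1,7)
Step 8: enter (1,7), '.' pass, move right to (1,8)
Step 9: enter (1,8), '^' forces right->up, move up to (0,8)
Step 10: enter (0,8), '.' pass, move up to (-1,8)
Step 11: at (-1,8) — EXIT via top edge, pos 8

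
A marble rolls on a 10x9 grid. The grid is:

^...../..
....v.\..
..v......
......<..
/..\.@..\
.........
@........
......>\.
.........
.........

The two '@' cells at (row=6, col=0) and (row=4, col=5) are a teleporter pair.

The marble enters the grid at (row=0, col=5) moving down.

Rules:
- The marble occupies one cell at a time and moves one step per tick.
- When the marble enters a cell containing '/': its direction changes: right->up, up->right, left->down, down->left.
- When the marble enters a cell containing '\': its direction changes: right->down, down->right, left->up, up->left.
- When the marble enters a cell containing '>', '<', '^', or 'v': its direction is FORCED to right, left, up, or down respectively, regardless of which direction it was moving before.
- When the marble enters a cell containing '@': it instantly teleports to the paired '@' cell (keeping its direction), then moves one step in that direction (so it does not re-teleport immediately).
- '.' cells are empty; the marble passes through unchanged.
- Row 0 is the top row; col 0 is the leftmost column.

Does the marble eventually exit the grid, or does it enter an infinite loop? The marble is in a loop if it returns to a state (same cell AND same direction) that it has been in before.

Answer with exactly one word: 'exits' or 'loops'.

Answer: exits

Derivation:
Step 1: enter (0,5), '.' pass, move down to (1,5)
Step 2: enter (1,5), '.' pass, move down to (2,5)
Step 3: enter (2,5), '.' pass, move down to (3,5)
Step 4: enter (3,5), '.' pass, move down to (4,5)
Step 5: enter (4,5), '@' teleport (4,5)->(6,0), also enter (6,0), move down to (7,0)
Step 6: enter (7,0), '.' pass, move down to (8,0)
Step 7: enter (8,0), '.' pass, move down to (9,0)
Step 8: enter (9,0), '.' pass, move down to (10,0)
Step 9: at (10,0) — EXIT via bottom edge, pos 0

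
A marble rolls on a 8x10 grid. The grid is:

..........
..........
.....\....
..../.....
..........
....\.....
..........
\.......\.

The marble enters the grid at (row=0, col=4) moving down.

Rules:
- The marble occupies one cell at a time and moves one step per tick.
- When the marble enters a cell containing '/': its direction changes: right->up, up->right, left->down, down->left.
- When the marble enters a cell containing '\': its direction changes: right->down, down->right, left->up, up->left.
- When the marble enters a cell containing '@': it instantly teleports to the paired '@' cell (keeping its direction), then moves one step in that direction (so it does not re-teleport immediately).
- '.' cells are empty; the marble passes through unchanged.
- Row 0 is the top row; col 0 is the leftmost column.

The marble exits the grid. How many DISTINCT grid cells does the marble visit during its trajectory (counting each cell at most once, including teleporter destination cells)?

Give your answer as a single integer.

Answer: 8

Derivation:
Step 1: enter (0,4), '.' pass, move down to (1,4)
Step 2: enter (1,4), '.' pass, move down to (2,4)
Step 3: enter (2,4), '.' pass, move down to (3,4)
Step 4: enter (3,4), '/' deflects down->left, move left to (3,3)
Step 5: enter (3,3), '.' pass, move left to (3,2)
Step 6: enter (3,2), '.' pass, move left to (3,1)
Step 7: enter (3,1), '.' pass, move left to (3,0)
Step 8: enter (3,0), '.' pass, move left to (3,-1)
Step 9: at (3,-1) — EXIT via left edge, pos 3
Distinct cells visited: 8 (path length 8)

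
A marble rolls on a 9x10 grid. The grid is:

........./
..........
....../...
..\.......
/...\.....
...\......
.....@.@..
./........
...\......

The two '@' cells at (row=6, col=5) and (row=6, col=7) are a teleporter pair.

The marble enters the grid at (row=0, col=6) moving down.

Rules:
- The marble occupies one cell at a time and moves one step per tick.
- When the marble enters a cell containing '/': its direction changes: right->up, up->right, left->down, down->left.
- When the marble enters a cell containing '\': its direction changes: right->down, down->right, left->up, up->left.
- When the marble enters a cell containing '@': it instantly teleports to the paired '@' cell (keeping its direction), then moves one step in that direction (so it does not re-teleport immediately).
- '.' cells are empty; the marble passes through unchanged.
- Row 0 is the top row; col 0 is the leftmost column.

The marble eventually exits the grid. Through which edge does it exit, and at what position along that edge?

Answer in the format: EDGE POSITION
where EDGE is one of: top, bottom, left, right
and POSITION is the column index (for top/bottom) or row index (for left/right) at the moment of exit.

Answer: left 2

Derivation:
Step 1: enter (0,6), '.' pass, move down to (1,6)
Step 2: enter (1,6), '.' pass, move down to (2,6)
Step 3: enter (2,6), '/' deflects down->left, move left to (2,5)
Step 4: enter (2,5), '.' pass, move left to (2,4)
Step 5: enter (2,4), '.' pass, move left to (2,3)
Step 6: enter (2,3), '.' pass, move left to (2,2)
Step 7: enter (2,2), '.' pass, move left to (2,1)
Step 8: enter (2,1), '.' pass, move left to (2,0)
Step 9: enter (2,0), '.' pass, move left to (2,-1)
Step 10: at (2,-1) — EXIT via left edge, pos 2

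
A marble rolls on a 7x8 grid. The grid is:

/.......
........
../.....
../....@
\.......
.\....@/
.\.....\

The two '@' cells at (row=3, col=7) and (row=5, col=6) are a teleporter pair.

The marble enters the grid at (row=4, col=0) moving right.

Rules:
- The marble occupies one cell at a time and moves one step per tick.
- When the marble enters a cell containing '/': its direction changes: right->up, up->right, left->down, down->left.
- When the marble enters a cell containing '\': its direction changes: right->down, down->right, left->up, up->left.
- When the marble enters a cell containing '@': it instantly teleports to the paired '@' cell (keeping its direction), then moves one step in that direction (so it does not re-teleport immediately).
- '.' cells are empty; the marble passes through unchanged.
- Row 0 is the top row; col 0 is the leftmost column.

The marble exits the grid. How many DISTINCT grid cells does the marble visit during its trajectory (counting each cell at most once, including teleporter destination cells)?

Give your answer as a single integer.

Step 1: enter (4,0), '\' deflects right->down, move down to (5,0)
Step 2: enter (5,0), '.' pass, move down to (6,0)
Step 3: enter (6,0), '.' pass, move down to (7,0)
Step 4: at (7,0) — EXIT via bottom edge, pos 0
Distinct cells visited: 3 (path length 3)

Answer: 3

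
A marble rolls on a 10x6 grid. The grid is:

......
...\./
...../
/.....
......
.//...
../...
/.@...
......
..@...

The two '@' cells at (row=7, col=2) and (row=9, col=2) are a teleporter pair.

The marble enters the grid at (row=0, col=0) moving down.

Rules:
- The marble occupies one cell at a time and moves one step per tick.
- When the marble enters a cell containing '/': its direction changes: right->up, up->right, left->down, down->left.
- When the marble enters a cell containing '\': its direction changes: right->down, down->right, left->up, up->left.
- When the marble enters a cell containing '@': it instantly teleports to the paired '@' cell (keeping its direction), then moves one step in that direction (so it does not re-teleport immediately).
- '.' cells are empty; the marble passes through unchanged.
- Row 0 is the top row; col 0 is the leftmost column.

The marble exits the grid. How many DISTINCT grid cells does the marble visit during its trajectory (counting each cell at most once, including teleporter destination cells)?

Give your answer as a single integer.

Step 1: enter (0,0), '.' pass, move down to (1,0)
Step 2: enter (1,0), '.' pass, move down to (2,0)
Step 3: enter (2,0), '.' pass, move down to (3,0)
Step 4: enter (3,0), '/' deflects down->left, move left to (3,-1)
Step 5: at (3,-1) — EXIT via left edge, pos 3
Distinct cells visited: 4 (path length 4)

Answer: 4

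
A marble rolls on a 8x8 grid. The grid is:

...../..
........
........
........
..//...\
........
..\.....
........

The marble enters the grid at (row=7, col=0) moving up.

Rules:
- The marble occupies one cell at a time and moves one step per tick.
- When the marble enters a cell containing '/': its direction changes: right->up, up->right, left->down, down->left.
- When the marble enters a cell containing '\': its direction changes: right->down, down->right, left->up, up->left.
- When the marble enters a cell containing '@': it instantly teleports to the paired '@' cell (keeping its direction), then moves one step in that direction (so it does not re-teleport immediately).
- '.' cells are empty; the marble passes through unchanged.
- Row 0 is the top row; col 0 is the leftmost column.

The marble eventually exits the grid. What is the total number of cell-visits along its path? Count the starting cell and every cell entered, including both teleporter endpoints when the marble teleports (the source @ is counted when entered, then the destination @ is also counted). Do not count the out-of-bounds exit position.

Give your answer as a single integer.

Answer: 8

Derivation:
Step 1: enter (7,0), '.' pass, move up to (6,0)
Step 2: enter (6,0), '.' pass, move up to (5,0)
Step 3: enter (5,0), '.' pass, move up to (4,0)
Step 4: enter (4,0), '.' pass, move up to (3,0)
Step 5: enter (3,0), '.' pass, move up to (2,0)
Step 6: enter (2,0), '.' pass, move up to (1,0)
Step 7: enter (1,0), '.' pass, move up to (0,0)
Step 8: enter (0,0), '.' pass, move up to (-1,0)
Step 9: at (-1,0) — EXIT via top edge, pos 0
Path length (cell visits): 8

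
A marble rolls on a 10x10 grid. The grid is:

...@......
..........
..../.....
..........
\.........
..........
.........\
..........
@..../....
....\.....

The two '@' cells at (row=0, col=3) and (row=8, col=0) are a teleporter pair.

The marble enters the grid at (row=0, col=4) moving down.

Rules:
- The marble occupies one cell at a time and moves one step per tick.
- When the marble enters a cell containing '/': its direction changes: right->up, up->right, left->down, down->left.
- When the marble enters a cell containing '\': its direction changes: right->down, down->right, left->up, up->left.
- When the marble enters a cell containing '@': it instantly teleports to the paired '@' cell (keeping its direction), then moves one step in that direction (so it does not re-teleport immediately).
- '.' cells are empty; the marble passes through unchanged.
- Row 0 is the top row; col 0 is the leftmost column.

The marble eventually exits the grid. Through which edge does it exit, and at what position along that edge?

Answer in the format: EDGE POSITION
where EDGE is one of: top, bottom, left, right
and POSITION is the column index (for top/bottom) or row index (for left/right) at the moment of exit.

Answer: left 2

Derivation:
Step 1: enter (0,4), '.' pass, move down to (1,4)
Step 2: enter (1,4), '.' pass, move down to (2,4)
Step 3: enter (2,4), '/' deflects down->left, move left to (2,3)
Step 4: enter (2,3), '.' pass, move left to (2,2)
Step 5: enter (2,2), '.' pass, move left to (2,1)
Step 6: enter (2,1), '.' pass, move left to (2,0)
Step 7: enter (2,0), '.' pass, move left to (2,-1)
Step 8: at (2,-1) — EXIT via left edge, pos 2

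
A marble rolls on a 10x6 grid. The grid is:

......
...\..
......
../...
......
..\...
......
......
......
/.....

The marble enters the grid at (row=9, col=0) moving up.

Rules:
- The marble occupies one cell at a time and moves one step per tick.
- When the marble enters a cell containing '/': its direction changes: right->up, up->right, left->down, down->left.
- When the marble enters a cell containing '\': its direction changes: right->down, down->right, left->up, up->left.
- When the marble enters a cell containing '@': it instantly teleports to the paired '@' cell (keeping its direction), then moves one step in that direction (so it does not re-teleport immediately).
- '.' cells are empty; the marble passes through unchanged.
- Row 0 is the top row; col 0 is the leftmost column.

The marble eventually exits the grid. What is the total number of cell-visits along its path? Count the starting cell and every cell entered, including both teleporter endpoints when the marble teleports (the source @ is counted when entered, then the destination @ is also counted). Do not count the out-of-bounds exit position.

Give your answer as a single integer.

Answer: 6

Derivation:
Step 1: enter (9,0), '/' deflects up->right, move right to (9,1)
Step 2: enter (9,1), '.' pass, move right to (9,2)
Step 3: enter (9,2), '.' pass, move right to (9,3)
Step 4: enter (9,3), '.' pass, move right to (9,4)
Step 5: enter (9,4), '.' pass, move right to (9,5)
Step 6: enter (9,5), '.' pass, move right to (9,6)
Step 7: at (9,6) — EXIT via right edge, pos 9
Path length (cell visits): 6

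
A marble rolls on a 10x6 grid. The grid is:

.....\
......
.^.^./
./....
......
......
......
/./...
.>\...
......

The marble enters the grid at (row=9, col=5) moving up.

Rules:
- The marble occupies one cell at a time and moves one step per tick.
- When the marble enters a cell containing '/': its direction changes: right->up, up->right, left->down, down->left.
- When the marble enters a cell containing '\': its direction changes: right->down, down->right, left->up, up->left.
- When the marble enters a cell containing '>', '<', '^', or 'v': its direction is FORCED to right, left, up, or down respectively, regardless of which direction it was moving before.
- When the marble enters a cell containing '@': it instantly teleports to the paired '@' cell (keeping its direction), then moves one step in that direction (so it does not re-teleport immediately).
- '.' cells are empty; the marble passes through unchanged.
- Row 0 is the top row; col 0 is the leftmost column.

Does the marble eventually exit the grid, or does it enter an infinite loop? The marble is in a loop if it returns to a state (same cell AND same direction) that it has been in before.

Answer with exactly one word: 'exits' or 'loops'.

Step 1: enter (9,5), '.' pass, move up to (8,5)
Step 2: enter (8,5), '.' pass, move up to (7,5)
Step 3: enter (7,5), '.' pass, move up to (6,5)
Step 4: enter (6,5), '.' pass, move up to (5,5)
Step 5: enter (5,5), '.' pass, move up to (4,5)
Step 6: enter (4,5), '.' pass, move up to (3,5)
Step 7: enter (3,5), '.' pass, move up to (2,5)
Step 8: enter (2,5), '/' deflects up->right, move right to (2,6)
Step 9: at (2,6) — EXIT via right edge, pos 2

Answer: exits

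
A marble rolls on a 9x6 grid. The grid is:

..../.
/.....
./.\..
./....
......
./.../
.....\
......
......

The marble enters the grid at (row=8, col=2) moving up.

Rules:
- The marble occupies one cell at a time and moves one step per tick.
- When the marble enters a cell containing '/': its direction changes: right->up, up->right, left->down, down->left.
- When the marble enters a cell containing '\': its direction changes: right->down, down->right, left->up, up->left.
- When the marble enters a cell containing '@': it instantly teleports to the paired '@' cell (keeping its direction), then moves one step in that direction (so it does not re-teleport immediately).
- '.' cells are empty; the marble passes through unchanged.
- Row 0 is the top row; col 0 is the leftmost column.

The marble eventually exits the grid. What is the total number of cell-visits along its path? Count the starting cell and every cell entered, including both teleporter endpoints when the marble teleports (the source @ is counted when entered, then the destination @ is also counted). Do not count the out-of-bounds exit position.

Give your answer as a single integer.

Step 1: enter (8,2), '.' pass, move up to (7,2)
Step 2: enter (7,2), '.' pass, move up to (6,2)
Step 3: enter (6,2), '.' pass, move up to (5,2)
Step 4: enter (5,2), '.' pass, move up to (4,2)
Step 5: enter (4,2), '.' pass, move up to (3,2)
Step 6: enter (3,2), '.' pass, move up to (2,2)
Step 7: enter (2,2), '.' pass, move up to (1,2)
Step 8: enter (1,2), '.' pass, move up to (0,2)
Step 9: enter (0,2), '.' pass, move up to (-1,2)
Step 10: at (-1,2) — EXIT via top edge, pos 2
Path length (cell visits): 9

Answer: 9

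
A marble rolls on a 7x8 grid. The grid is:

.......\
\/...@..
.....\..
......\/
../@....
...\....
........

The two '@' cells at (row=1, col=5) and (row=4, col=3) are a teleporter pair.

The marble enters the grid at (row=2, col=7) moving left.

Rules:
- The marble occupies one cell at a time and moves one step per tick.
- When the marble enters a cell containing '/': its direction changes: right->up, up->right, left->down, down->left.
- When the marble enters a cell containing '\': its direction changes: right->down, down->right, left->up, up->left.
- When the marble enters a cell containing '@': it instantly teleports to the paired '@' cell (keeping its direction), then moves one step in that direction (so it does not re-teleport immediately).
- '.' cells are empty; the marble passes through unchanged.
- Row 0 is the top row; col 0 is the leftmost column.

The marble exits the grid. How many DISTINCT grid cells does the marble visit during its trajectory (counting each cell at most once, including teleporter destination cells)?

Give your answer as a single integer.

Answer: 9

Derivation:
Step 1: enter (2,7), '.' pass, move left to (2,6)
Step 2: enter (2,6), '.' pass, move left to (2,5)
Step 3: enter (2,5), '\' deflects left->up, move up to (1,5)
Step 4: enter (1,5), '@' teleport (1,5)->(4,3), also enter (4,3), move up to (3,3)
Step 5: enter (3,3), '.' pass, move up to (2,3)
Step 6: enter (2,3), '.' pass, move up to (1,3)
Step 7: enter (1,3), '.' pass, move up to (0,3)
Step 8: enter (0,3), '.' pass, move up to (-1,3)
Step 9: at (-1,3) — EXIT via top edge, pos 3
Distinct cells visited: 9 (path length 9)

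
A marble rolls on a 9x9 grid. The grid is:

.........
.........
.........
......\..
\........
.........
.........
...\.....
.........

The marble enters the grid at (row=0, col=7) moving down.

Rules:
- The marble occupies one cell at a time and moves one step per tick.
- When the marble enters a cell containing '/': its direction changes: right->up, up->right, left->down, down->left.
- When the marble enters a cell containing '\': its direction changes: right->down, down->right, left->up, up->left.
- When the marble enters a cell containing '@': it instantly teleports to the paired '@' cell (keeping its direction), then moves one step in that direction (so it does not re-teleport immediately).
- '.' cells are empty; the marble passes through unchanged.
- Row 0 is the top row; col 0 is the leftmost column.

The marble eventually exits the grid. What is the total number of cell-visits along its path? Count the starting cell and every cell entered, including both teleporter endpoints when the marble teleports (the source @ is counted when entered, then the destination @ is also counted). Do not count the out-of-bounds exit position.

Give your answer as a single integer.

Step 1: enter (0,7), '.' pass, move down to (1,7)
Step 2: enter (1,7), '.' pass, move down to (2,7)
Step 3: enter (2,7), '.' pass, move down to (3,7)
Step 4: enter (3,7), '.' pass, move down to (4,7)
Step 5: enter (4,7), '.' pass, move down to (5,7)
Step 6: enter (5,7), '.' pass, move down to (6,7)
Step 7: enter (6,7), '.' pass, move down to (7,7)
Step 8: enter (7,7), '.' pass, move down to (8,7)
Step 9: enter (8,7), '.' pass, move down to (9,7)
Step 10: at (9,7) — EXIT via bottom edge, pos 7
Path length (cell visits): 9

Answer: 9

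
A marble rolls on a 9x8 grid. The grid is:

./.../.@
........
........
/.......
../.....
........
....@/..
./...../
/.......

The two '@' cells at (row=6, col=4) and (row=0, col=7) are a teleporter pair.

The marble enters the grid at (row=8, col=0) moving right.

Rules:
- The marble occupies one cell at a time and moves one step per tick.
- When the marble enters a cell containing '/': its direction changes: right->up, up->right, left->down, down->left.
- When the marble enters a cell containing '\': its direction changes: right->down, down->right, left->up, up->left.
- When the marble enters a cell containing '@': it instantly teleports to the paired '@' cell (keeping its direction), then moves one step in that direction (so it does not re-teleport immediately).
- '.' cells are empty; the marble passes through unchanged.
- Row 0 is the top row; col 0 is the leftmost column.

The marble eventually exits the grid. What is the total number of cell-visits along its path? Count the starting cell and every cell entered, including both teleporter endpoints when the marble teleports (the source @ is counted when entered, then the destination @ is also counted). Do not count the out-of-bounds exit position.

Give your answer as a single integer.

Step 1: enter (8,0), '/' deflects right->up, move up to (7,0)
Step 2: enter (7,0), '.' pass, move up to (6,0)
Step 3: enter (6,0), '.' pass, move up to (5,0)
Step 4: enter (5,0), '.' pass, move up to (4,0)
Step 5: enter (4,0), '.' pass, move up to (3,0)
Step 6: enter (3,0), '/' deflects up->right, move right to (3,1)
Step 7: enter (3,1), '.' pass, move right to (3,2)
Step 8: enter (3,2), '.' pass, move right to (3,3)
Step 9: enter (3,3), '.' pass, move right to (3,4)
Step 10: enter (3,4), '.' pass, move right to (3,5)
Step 11: enter (3,5), '.' pass, move right to (3,6)
Step 12: enter (3,6), '.' pass, move right to (3,7)
Step 13: enter (3,7), '.' pass, move right to (3,8)
Step 14: at (3,8) — EXIT via right edge, pos 3
Path length (cell visits): 13

Answer: 13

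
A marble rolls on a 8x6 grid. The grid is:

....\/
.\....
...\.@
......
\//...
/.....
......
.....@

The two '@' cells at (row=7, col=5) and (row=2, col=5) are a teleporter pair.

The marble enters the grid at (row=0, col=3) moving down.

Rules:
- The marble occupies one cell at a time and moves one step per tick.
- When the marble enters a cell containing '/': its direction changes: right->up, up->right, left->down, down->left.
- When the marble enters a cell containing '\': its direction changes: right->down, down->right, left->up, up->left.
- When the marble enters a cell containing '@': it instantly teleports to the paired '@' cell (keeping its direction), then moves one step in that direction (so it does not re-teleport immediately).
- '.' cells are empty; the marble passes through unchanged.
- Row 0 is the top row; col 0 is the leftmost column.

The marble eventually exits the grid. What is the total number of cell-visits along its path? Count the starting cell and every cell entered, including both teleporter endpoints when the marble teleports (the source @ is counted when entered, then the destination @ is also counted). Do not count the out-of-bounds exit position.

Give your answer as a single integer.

Answer: 6

Derivation:
Step 1: enter (0,3), '.' pass, move down to (1,3)
Step 2: enter (1,3), '.' pass, move down to (2,3)
Step 3: enter (2,3), '\' deflects down->right, move right to (2,4)
Step 4: enter (2,4), '.' pass, move right to (2,5)
Step 5: enter (2,5), '@' teleport (2,5)->(7,5), also enter (7,5), move right to (7,6)
Step 6: at (7,6) — EXIT via right edge, pos 7
Path length (cell visits): 6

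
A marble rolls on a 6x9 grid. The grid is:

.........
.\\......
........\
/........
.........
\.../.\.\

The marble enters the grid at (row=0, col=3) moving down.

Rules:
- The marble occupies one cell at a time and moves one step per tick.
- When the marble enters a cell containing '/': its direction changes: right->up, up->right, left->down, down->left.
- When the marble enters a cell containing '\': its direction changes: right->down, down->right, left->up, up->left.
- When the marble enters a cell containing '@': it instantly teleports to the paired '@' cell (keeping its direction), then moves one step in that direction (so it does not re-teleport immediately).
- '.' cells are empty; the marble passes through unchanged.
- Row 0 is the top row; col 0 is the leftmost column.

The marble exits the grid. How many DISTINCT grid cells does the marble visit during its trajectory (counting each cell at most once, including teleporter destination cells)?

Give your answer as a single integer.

Answer: 6

Derivation:
Step 1: enter (0,3), '.' pass, move down to (1,3)
Step 2: enter (1,3), '.' pass, move down to (2,3)
Step 3: enter (2,3), '.' pass, move down to (3,3)
Step 4: enter (3,3), '.' pass, move down to (4,3)
Step 5: enter (4,3), '.' pass, move down to (5,3)
Step 6: enter (5,3), '.' pass, move down to (6,3)
Step 7: at (6,3) — EXIT via bottom edge, pos 3
Distinct cells visited: 6 (path length 6)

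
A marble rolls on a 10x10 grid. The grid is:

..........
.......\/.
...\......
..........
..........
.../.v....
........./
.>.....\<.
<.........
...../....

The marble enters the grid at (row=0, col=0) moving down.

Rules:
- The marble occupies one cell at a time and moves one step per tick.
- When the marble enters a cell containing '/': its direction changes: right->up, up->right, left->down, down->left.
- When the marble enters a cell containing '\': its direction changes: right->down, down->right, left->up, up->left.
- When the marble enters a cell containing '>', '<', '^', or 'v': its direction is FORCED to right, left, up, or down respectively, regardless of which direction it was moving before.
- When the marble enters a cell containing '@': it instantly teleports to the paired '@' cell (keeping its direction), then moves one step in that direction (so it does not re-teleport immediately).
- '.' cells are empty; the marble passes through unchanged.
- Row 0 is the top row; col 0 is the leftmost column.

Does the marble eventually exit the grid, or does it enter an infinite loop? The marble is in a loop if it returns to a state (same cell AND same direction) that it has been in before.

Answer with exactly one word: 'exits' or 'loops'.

Answer: exits

Derivation:
Step 1: enter (0,0), '.' pass, move down to (1,0)
Step 2: enter (1,0), '.' pass, move down to (2,0)
Step 3: enter (2,0), '.' pass, move down to (3,0)
Step 4: enter (3,0), '.' pass, move down to (4,0)
Step 5: enter (4,0), '.' pass, move down to (5,0)
Step 6: enter (5,0), '.' pass, move down to (6,0)
Step 7: enter (6,0), '.' pass, move down to (7,0)
Step 8: enter (7,0), '.' pass, move down to (8,0)
Step 9: enter (8,0), '<' forces down->left, move left to (8,-1)
Step 10: at (8,-1) — EXIT via left edge, pos 8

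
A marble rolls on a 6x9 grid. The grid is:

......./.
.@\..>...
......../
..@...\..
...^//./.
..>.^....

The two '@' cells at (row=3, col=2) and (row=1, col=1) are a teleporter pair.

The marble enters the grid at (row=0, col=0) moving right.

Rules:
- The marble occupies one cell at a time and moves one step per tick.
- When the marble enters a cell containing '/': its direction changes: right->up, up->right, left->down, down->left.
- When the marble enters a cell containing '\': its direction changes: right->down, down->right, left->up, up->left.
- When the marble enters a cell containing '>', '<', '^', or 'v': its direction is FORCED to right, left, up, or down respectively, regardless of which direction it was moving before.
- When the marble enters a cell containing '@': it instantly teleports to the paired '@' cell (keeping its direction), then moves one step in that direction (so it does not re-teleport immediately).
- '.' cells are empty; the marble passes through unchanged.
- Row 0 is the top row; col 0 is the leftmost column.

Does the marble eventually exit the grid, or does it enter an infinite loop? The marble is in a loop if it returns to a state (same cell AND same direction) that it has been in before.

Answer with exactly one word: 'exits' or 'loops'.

Answer: exits

Derivation:
Step 1: enter (0,0), '.' pass, move right to (0,1)
Step 2: enter (0,1), '.' pass, move right to (0,2)
Step 3: enter (0,2), '.' pass, move right to (0,3)
Step 4: enter (0,3), '.' pass, move right to (0,4)
Step 5: enter (0,4), '.' pass, move right to (0,5)
Step 6: enter (0,5), '.' pass, move right to (0,6)
Step 7: enter (0,6), '.' pass, move right to (0,7)
Step 8: enter (0,7), '/' deflects right->up, move up to (-1,7)
Step 9: at (-1,7) — EXIT via top edge, pos 7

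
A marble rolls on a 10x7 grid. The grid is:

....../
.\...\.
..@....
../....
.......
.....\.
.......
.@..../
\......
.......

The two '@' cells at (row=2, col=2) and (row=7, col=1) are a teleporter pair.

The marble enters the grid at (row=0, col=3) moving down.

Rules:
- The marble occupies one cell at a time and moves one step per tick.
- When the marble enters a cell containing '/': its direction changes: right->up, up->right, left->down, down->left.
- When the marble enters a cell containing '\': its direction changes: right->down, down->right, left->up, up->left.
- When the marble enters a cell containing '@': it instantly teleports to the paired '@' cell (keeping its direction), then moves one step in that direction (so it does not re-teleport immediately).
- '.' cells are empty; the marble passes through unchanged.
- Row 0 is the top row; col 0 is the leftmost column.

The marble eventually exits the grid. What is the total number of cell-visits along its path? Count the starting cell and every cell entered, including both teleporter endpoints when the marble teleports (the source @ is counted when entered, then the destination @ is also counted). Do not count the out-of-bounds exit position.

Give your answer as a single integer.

Answer: 10

Derivation:
Step 1: enter (0,3), '.' pass, move down to (1,3)
Step 2: enter (1,3), '.' pass, move down to (2,3)
Step 3: enter (2,3), '.' pass, move down to (3,3)
Step 4: enter (3,3), '.' pass, move down to (4,3)
Step 5: enter (4,3), '.' pass, move down to (5,3)
Step 6: enter (5,3), '.' pass, move down to (6,3)
Step 7: enter (6,3), '.' pass, move down to (7,3)
Step 8: enter (7,3), '.' pass, move down to (8,3)
Step 9: enter (8,3), '.' pass, move down to (9,3)
Step 10: enter (9,3), '.' pass, move down to (10,3)
Step 11: at (10,3) — EXIT via bottom edge, pos 3
Path length (cell visits): 10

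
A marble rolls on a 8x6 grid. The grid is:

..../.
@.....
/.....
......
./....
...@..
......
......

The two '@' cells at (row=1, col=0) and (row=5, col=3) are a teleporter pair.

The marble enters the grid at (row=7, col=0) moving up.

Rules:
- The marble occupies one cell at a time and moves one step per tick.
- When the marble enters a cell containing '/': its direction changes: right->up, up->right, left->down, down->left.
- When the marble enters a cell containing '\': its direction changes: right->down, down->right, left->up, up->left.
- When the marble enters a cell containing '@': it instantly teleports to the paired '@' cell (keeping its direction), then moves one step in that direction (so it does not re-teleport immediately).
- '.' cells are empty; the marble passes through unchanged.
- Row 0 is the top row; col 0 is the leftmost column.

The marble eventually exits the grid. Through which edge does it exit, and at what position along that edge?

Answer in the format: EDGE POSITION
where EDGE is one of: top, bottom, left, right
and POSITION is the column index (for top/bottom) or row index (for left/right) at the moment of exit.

Answer: right 2

Derivation:
Step 1: enter (7,0), '.' pass, move up to (6,0)
Step 2: enter (6,0), '.' pass, move up to (5,0)
Step 3: enter (5,0), '.' pass, move up to (4,0)
Step 4: enter (4,0), '.' pass, move up to (3,0)
Step 5: enter (3,0), '.' pass, move up to (2,0)
Step 6: enter (2,0), '/' deflects up->right, move right to (2,1)
Step 7: enter (2,1), '.' pass, move right to (2,2)
Step 8: enter (2,2), '.' pass, move right to (2,3)
Step 9: enter (2,3), '.' pass, move right to (2,4)
Step 10: enter (2,4), '.' pass, move right to (2,5)
Step 11: enter (2,5), '.' pass, move right to (2,6)
Step 12: at (2,6) — EXIT via right edge, pos 2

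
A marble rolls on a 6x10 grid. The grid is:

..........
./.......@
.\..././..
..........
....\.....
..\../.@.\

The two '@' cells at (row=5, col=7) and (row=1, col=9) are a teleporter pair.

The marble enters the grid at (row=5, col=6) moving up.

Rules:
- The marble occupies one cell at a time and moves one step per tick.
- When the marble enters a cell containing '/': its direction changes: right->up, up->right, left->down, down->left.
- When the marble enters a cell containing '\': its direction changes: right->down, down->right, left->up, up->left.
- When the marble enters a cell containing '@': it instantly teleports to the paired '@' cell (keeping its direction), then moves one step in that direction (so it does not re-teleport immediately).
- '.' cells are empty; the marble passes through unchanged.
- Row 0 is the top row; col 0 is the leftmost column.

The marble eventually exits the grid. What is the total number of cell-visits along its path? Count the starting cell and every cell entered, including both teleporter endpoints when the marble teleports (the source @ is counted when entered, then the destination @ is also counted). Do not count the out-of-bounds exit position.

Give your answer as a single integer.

Step 1: enter (5,6), '.' pass, move up to (4,6)
Step 2: enter (4,6), '.' pass, move up to (3,6)
Step 3: enter (3,6), '.' pass, move up to (2,6)
Step 4: enter (2,6), '.' pass, move up to (1,6)
Step 5: enter (1,6), '.' pass, move up to (0,6)
Step 6: enter (0,6), '.' pass, move up to (-1,6)
Step 7: at (-1,6) — EXIT via top edge, pos 6
Path length (cell visits): 6

Answer: 6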